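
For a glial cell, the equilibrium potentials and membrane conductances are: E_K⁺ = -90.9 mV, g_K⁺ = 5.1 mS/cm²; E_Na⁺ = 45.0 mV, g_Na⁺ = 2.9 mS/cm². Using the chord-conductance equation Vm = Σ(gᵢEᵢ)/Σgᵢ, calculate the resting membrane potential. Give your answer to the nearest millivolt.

Σ gᵢEᵢ = 5.1·(-90.9) + 2.9·(45.0) = -333.09
Σ gᵢ = 5.1 + 2.9 = 8
Vm = -333.09 / 8 = -41.64 mV

-42 mV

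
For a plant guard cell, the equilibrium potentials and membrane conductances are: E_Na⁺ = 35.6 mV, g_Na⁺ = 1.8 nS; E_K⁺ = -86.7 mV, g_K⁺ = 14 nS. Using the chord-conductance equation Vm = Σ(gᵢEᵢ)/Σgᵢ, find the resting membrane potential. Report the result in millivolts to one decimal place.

-72.8 mV

Σ gᵢEᵢ = 1.8·(35.6) + 14·(-86.7) = -1149.72
Σ gᵢ = 1.8 + 14 = 15.8
Vm = -1149.72 / 15.8 = -72.77 mV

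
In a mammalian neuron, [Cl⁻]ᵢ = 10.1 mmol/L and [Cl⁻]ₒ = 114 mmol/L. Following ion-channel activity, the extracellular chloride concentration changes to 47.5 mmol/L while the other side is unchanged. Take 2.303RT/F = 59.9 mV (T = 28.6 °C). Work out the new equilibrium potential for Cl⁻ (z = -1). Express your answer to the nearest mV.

-40 mV

After the shift: [Cl⁻]_out = 47.5, [Cl⁻]_in = 10.1 mmol/L.
E_new = (59.9/-1)·log₁₀(47.5/10.1) = -59.90 · (0.6724) = -40.28 mV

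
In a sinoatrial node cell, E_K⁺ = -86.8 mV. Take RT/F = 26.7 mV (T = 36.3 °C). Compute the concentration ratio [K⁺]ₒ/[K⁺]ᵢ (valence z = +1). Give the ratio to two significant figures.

0.039

ln([out]/[in]) = E·z/(26.7) = -86.8 × 1 / 26.7 = -3.2509
[out]/[in] = e^(-3.2509) = 0.03874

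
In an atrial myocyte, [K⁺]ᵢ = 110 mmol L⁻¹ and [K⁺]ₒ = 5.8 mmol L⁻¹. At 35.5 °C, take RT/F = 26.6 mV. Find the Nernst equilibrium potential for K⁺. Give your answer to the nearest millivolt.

-78 mV

E = (26.6/z) · ln([K⁺]_out/[K⁺]_in) with z = +1.
= (26.6/1) · ln(5.8/110) = 26.60 · ln(0.05273)
= 26.60 · (-2.9426) = -78.27 mV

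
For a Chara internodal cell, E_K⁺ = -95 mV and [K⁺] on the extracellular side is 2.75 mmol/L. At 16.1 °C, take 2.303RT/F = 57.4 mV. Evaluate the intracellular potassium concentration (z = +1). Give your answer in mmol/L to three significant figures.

Nernst: E = (57.4/1) · log₁₀([out]/[in]), so log₁₀([out]/[in]) = -95.0 × 1 / 57.4 = -1.6551.
[out]/[in] = 10^(-1.6551) = 0.02213.
[in] = 2.75 / 0.02213 = 124.3 mmol/L.

124 mmol/L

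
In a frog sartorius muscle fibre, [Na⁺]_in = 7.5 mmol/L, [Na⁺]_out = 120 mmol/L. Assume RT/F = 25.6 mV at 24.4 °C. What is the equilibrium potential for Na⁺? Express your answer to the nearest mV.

71 mV

E = (25.6/z) · ln([Na⁺]_out/[Na⁺]_in) with z = +1.
= (25.6/1) · ln(120/7.5) = 25.60 · ln(16)
= 25.60 · (2.7726) = 70.98 mV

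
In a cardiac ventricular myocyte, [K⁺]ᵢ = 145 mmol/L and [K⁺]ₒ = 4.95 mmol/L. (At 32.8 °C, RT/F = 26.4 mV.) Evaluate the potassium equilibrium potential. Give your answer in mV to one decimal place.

-89.2 mV

E = (26.4/z) · ln([K⁺]_out/[K⁺]_in) with z = +1.
= (26.4/1) · ln(4.95/145) = 26.40 · ln(0.03414)
= 26.40 · (-3.3773) = -89.16 mV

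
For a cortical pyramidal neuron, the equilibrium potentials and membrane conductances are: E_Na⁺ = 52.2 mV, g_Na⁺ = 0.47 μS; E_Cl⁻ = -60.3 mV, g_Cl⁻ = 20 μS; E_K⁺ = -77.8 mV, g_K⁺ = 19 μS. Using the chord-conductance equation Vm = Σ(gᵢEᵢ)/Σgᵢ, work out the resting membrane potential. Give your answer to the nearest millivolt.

Σ gᵢEᵢ = 0.47·(52.2) + 20·(-60.3) + 19·(-77.8) = -2659.67
Σ gᵢ = 0.47 + 20 + 19 = 39.47
Vm = -2659.67 / 39.47 = -67.38 mV

-67 mV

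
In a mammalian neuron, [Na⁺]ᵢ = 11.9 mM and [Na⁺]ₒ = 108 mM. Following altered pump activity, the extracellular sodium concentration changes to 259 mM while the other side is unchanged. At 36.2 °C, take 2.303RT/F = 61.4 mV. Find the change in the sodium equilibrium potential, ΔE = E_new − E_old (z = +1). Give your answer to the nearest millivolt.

23 mV

E_old = (61.4/1)·log₁₀(108/11.9) = 58.81 mV
E_new = (61.4/1)·log₁₀(259/11.9) = 82.14 mV
ΔE = 82.14 − (58.81) = 23.32 mV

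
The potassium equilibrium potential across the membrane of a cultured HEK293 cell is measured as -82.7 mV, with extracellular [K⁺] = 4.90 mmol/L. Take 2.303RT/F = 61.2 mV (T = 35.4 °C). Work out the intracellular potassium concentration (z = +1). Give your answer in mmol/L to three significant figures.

110 mmol/L

Nernst: E = (61.2/1) · log₁₀([out]/[in]), so log₁₀([out]/[in]) = -82.7 × 1 / 61.2 = -1.3513.
[out]/[in] = 10^(-1.3513) = 0.04453.
[in] = 4.90 / 0.04453 = 110 mmol/L.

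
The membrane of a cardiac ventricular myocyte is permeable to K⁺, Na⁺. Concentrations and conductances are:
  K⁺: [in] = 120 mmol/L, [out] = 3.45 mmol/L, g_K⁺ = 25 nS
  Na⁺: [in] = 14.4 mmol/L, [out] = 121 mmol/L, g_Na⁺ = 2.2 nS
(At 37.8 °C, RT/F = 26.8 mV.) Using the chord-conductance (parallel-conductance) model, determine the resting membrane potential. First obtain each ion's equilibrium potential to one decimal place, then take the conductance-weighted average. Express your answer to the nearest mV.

-83 mV

E_K⁺ = (26.8/1)·ln(3.45/120) = -95.1 mV
E_Na⁺ = (26.8/1)·ln(121/14.4) = 57.0 mV
Vm = (Σ gᵢEᵢ)/(Σ gᵢ) = (25·-95.1 + 2.2·57.0) / (25 + 2.2)
= -2252.10 / 27.2 = -82.80 mV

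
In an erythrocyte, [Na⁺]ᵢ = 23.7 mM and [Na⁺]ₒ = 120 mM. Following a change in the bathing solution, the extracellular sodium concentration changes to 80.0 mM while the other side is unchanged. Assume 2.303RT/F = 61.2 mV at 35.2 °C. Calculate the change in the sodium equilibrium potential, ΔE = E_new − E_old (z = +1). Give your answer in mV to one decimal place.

E_old = (61.2/1)·log₁₀(120/23.7) = 43.11 mV
E_new = (61.2/1)·log₁₀(80.0/23.7) = 32.33 mV
ΔE = 32.33 − (43.11) = -10.78 mV

-10.8 mV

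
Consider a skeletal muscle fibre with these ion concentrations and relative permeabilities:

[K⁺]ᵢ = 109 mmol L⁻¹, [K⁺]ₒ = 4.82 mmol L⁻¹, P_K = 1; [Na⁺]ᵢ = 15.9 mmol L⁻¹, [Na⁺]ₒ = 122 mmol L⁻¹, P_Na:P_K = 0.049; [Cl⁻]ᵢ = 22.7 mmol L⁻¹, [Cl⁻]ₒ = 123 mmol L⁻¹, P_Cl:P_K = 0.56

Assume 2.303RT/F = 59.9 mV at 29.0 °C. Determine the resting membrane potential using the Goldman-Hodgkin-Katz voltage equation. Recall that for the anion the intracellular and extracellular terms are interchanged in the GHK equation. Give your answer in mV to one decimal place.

Vm = 59.9 · log₁₀[(Σ P·[cation]ₒ + Σ P·[anion]ᵢ) / (Σ P·[cation]ᵢ + Σ P·[anion]ₒ)]
Numerator = 1×4.82 + 0.049×122 + 0.56×22.7 = 23.51
Denominator = 1×109 + 0.049×15.9 + 0.56×123 = 178.7
Vm = 59.9 · log₁₀(0.13159) = 59.9 × (-0.8808) = -52.76 mV

-52.8 mV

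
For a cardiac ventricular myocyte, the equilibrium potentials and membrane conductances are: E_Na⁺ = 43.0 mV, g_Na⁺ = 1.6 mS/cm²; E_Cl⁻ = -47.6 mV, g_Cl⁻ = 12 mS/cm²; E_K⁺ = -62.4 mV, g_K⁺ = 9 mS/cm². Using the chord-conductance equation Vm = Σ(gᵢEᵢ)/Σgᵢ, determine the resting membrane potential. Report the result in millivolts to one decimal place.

-47.1 mV

Σ gᵢEᵢ = 1.6·(43.0) + 12·(-47.6) + 9·(-62.4) = -1064.00
Σ gᵢ = 1.6 + 12 + 9 = 22.6
Vm = -1064.00 / 22.6 = -47.08 mV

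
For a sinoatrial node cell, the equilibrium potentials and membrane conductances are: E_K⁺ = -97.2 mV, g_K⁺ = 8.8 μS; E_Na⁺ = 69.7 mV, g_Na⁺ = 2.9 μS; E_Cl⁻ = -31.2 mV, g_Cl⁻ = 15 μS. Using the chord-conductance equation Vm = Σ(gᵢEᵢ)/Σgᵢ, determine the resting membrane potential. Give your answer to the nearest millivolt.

-42 mV

Σ gᵢEᵢ = 8.8·(-97.2) + 2.9·(69.7) + 15·(-31.2) = -1121.23
Σ gᵢ = 8.8 + 2.9 + 15 = 26.7
Vm = -1121.23 / 26.7 = -41.99 mV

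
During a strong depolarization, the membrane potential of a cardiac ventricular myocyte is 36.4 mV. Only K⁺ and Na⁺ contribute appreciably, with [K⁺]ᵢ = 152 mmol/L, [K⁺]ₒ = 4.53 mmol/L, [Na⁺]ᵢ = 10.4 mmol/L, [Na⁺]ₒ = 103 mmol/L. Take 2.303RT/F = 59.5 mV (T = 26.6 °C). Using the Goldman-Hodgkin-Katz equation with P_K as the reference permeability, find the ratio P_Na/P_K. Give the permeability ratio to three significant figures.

10.2

Let α = P_Na/P_K. GHK: Vm = 59.5·log₁₀[(Kₒ + α·Naₒ)/(Kᵢ + α·Naᵢ)].
10^(Vm/59.5) = 10^(36.4/59.5) = 4.0904
So 4.0904·(Kᵢ + α·Naᵢ) = Kₒ + α·Naₒ → α = (4.0904·152.0 − 4.53) / (103.0 − 4.0904·10.4)
α = (621.7 − 4.53) / (103.0 − 42.54) = 617.2/60.46 = 10.21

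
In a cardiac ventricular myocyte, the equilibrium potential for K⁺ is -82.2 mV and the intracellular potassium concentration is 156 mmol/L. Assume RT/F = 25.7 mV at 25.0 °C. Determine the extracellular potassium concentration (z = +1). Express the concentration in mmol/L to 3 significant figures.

6.37 mmol/L

Nernst: E = (25.7/1) · ln([out]/[in]), so ln([out]/[in]) = -82.2 × 1 / 25.7 = -3.1984.
[out]/[in] = e^(-3.1984) = 0.04083.
[out] = 0.04083 × 156 = 6.369 mmol/L.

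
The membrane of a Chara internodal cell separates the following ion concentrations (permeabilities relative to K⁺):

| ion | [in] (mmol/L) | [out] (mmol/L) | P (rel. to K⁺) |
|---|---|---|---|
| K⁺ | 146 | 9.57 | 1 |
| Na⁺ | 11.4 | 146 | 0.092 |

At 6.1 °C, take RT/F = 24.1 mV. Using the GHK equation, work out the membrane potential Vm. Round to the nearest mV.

-45 mV

Vm = 24.1 · ln[(Σ P·[cation]ₒ + Σ P·[anion]ᵢ) / (Σ P·[cation]ᵢ + Σ P·[anion]ₒ)]
Numerator = 1×9.57 + 0.092×146 = 23
Denominator = 1×146 + 0.092×11.4 = 147
Vm = 24.1 · ln(0.15642) = 24.1 × (-1.8552) = -44.71 mV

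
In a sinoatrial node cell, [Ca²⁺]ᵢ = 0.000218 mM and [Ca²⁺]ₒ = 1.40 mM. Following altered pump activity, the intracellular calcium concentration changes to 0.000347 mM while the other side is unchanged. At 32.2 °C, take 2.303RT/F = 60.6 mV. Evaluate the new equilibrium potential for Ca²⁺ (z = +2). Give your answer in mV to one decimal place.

109.3 mV

After the shift: [Ca²⁺]_out = 1.40, [Ca²⁺]_in = 0.000347 mM.
E_new = (60.6/2)·log₁₀(1.40/0.000347) = 30.30 · (3.6058) = 109.26 mV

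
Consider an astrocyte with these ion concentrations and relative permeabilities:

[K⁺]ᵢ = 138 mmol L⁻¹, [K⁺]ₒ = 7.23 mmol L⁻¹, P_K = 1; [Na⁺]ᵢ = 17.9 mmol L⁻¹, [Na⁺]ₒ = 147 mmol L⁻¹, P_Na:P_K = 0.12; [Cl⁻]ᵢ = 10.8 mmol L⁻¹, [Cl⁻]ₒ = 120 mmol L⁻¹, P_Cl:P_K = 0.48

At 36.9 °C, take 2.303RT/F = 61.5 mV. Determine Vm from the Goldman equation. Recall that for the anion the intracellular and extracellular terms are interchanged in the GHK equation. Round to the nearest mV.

Vm = 61.5 · log₁₀[(Σ P·[cation]ₒ + Σ P·[anion]ᵢ) / (Σ P·[cation]ᵢ + Σ P·[anion]ₒ)]
Numerator = 1×7.23 + 0.12×147 + 0.48×10.8 = 30.05
Denominator = 1×138 + 0.12×17.9 + 0.48×120 = 197.7
Vm = 61.5 · log₁₀(0.15198) = 61.5 × (-0.8182) = -50.32 mV

-50 mV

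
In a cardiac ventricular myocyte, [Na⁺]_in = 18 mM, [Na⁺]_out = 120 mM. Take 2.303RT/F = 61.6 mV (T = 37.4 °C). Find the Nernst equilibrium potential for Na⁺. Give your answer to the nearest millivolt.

E = (61.6/z) · log₁₀([Na⁺]_out/[Na⁺]_in) with z = +1.
= (61.6/1) · log₁₀(120/18) = 61.60 · log₁₀(6.667)
= 61.60 · (0.8239) = 50.75 mV

51 mV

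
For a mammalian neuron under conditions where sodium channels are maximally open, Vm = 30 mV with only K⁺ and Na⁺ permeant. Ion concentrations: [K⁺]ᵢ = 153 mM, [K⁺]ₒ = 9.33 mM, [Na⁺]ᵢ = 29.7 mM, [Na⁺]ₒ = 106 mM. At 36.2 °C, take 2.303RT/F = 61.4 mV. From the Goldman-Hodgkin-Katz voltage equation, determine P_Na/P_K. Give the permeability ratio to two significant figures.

32

Let α = P_Na/P_K. GHK: Vm = 61.4·log₁₀[(Kₒ + α·Naₒ)/(Kᵢ + α·Naᵢ)].
10^(Vm/61.4) = 10^(30.0/61.4) = 3.0803
So 3.0803·(Kᵢ + α·Naᵢ) = Kₒ + α·Naₒ → α = (3.0803·153.0 − 9.33) / (106.0 − 3.0803·29.7)
α = (471.3 − 9.33) / (106.0 − 91.49) = 462/14.51 = 31.83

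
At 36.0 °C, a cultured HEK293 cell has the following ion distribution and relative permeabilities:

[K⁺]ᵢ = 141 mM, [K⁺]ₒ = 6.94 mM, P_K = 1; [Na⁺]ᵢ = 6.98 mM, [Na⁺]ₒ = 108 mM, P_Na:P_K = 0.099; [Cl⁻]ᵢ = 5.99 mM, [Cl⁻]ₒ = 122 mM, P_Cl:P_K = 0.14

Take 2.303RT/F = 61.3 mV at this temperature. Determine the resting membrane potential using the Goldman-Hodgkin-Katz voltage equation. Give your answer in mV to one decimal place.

-57.3 mV

Vm = 61.3 · log₁₀[(Σ P·[cation]ₒ + Σ P·[anion]ᵢ) / (Σ P·[cation]ᵢ + Σ P·[anion]ₒ)]
Numerator = 1×6.94 + 0.099×108 + 0.14×5.99 = 18.47
Denominator = 1×141 + 0.099×6.98 + 0.14×122 = 158.8
Vm = 61.3 · log₁₀(0.11633) = 61.3 × (-0.9343) = -57.27 mV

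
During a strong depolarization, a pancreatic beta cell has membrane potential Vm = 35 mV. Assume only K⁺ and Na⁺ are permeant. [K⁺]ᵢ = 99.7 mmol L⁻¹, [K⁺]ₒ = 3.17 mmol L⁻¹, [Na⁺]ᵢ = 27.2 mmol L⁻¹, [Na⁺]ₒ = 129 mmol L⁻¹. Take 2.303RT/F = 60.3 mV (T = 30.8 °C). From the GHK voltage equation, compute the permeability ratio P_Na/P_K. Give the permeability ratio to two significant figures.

Let α = P_Na/P_K. GHK: Vm = 60.3·log₁₀[(Kₒ + α·Naₒ)/(Kᵢ + α·Naᵢ)].
10^(Vm/60.3) = 10^(35.0/60.3) = 3.8057
So 3.8057·(Kᵢ + α·Naᵢ) = Kₒ + α·Naₒ → α = (3.8057·99.7 − 3.17) / (129.0 − 3.8057·27.2)
α = (379.4 − 3.17) / (129.0 − 103.5) = 376.3/25.49 = 14.76

15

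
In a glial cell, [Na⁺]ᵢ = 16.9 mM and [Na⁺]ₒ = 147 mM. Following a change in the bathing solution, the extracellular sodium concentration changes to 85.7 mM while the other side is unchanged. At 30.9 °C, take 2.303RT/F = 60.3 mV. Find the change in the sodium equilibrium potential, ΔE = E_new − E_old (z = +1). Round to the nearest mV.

-14 mV

E_old = (60.3/1)·log₁₀(147/16.9) = 56.65 mV
E_new = (60.3/1)·log₁₀(85.7/16.9) = 42.52 mV
ΔE = 42.52 − (56.65) = -14.13 mV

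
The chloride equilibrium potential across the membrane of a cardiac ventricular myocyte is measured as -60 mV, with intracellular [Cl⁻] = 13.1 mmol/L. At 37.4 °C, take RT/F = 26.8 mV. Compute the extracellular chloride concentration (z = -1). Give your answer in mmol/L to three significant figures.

Nernst: E = (26.8/-1) · ln([out]/[in]), so ln([out]/[in]) = -60.0 × -1 / 26.8 = 2.2388.
[out]/[in] = e^(2.2388) = 9.382.
[out] = 9.382 × 13.1 = 122.9 mmol/L.

123 mmol/L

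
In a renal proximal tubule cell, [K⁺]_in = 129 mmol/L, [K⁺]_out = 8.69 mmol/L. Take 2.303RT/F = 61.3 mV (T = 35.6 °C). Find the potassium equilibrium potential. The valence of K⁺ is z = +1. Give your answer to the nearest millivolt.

E = (61.3/z) · log₁₀([K⁺]_out/[K⁺]_in) with z = +1.
= (61.3/1) · log₁₀(8.69/129) = 61.30 · log₁₀(0.06736)
= 61.30 · (-1.1716) = -71.82 mV

-72 mV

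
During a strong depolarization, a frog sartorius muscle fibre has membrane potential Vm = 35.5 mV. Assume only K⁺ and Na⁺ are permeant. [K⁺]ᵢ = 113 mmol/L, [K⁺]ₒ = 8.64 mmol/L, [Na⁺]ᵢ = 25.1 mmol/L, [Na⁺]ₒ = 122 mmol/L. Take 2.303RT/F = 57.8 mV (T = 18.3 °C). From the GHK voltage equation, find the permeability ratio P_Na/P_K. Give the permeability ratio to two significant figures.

Let α = P_Na/P_K. GHK: Vm = 57.8·log₁₀[(Kₒ + α·Naₒ)/(Kᵢ + α·Naᵢ)].
10^(Vm/57.8) = 10^(35.5/57.8) = 4.1133
So 4.1133·(Kᵢ + α·Naᵢ) = Kₒ + α·Naₒ → α = (4.1133·113.0 − 8.64) / (122.0 − 4.1133·25.1)
α = (464.8 − 8.64) / (122.0 − 103.2) = 456.2/18.76 = 24.32

24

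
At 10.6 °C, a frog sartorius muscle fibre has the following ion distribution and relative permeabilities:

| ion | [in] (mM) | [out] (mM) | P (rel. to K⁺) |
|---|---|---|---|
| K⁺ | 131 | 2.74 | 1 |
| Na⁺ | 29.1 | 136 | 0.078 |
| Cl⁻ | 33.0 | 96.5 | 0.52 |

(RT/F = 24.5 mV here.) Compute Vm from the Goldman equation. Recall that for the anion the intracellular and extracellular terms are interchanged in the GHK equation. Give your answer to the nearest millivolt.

Vm = 24.5 · ln[(Σ P·[cation]ₒ + Σ P·[anion]ᵢ) / (Σ P·[cation]ᵢ + Σ P·[anion]ₒ)]
Numerator = 1×2.74 + 0.078×136 + 0.52×33.0 = 30.51
Denominator = 1×131 + 0.078×29.1 + 0.52×96.5 = 183.4
Vm = 24.5 · ln(0.1663) = 24.5 × (-1.7940) = -43.95 mV

-44 mV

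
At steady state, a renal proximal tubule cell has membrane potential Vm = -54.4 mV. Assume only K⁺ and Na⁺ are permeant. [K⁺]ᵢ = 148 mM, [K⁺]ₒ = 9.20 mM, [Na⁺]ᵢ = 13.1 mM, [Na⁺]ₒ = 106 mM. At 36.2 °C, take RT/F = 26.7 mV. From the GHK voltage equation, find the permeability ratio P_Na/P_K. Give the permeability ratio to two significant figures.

0.097

Let α = P_Na/P_K. GHK: Vm = 26.7·ln[(Kₒ + α·Naₒ)/(Kᵢ + α·Naᵢ)].
e^(Vm/26.7) = e^(-54.4/26.7) = 0.13036
So 0.13036·(Kᵢ + α·Naᵢ) = Kₒ + α·Naₒ → α = (0.13036·148.0 − 9.2) / (106.0 − 0.13036·13.1)
α = (19.29 − 9.2) / (106.0 − 1.708) = 10.09/104.3 = 0.09678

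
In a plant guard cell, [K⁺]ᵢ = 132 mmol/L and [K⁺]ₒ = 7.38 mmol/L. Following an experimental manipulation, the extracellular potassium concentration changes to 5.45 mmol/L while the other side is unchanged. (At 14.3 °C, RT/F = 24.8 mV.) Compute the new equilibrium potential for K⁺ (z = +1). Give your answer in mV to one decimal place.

After the shift: [K⁺]_out = 5.45, [K⁺]_in = 132 mmol/L.
E_new = (24.8/1)·ln(5.45/132) = 24.80 · (-3.1872) = -79.04 mV

-79.0 mV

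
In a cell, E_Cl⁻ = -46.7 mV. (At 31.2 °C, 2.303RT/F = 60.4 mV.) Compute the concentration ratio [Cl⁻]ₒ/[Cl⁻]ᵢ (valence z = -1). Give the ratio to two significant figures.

log₁₀([out]/[in]) = E·z/(60.4) = -46.7 × -1 / 60.4 = 0.7732
[out]/[in] = 10^(0.7732) = 5.932

5.9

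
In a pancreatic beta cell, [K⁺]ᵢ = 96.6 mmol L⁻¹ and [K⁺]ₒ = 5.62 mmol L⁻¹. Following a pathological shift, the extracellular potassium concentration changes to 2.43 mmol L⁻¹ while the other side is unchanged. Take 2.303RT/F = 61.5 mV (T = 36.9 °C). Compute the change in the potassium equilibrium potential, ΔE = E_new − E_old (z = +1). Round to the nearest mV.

E_old = (61.5/1)·log₁₀(5.62/96.6) = -75.97 mV
E_new = (61.5/1)·log₁₀(2.43/96.6) = -98.36 mV
ΔE = -98.36 − (-75.97) = -22.39 mV

-22 mV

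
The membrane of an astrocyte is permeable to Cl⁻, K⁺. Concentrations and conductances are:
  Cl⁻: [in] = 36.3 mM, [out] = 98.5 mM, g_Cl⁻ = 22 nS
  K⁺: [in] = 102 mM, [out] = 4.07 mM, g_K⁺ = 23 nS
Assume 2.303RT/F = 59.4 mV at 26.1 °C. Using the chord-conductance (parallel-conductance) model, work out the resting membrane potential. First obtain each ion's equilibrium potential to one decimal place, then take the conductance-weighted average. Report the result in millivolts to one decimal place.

E_Cl⁻ = (59.4/-1)·log₁₀(98.5/36.3) = -25.8 mV
E_K⁺ = (59.4/1)·log₁₀(4.07/102) = -83.1 mV
Vm = (Σ gᵢEᵢ)/(Σ gᵢ) = (22·-25.8 + 23·-83.1) / (22 + 23)
= -2478.90 / 45 = -55.09 mV

-55.1 mV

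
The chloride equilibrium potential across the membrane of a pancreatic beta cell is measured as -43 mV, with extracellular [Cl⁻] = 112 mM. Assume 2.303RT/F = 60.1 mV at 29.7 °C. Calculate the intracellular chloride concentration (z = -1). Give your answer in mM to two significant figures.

22 mM

Nernst: E = (60.1/-1) · log₁₀([out]/[in]), so log₁₀([out]/[in]) = -43.0 × -1 / 60.1 = 0.7155.
[out]/[in] = 10^(0.7155) = 5.194.
[in] = 112 / 5.194 = 21.56 mM.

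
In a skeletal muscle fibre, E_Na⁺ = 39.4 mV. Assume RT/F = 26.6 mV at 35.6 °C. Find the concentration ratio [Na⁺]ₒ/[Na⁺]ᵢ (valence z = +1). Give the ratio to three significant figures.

ln([out]/[in]) = E·z/(26.6) = 39.4 × 1 / 26.6 = 1.4812
[out]/[in] = e^(1.4812) = 4.398

4.40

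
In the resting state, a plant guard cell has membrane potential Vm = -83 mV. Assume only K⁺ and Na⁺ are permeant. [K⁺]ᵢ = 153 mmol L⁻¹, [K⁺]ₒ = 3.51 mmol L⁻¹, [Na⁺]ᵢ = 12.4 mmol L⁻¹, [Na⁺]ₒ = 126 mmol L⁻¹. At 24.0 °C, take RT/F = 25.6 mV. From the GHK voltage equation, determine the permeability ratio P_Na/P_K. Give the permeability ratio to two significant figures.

0.020

Let α = P_Na/P_K. GHK: Vm = 25.6·ln[(Kₒ + α·Naₒ)/(Kᵢ + α·Naᵢ)].
e^(Vm/25.6) = e^(-83.0/25.6) = 0.039078
So 0.039078·(Kᵢ + α·Naᵢ) = Kₒ + α·Naₒ → α = (0.039078·153.0 − 3.51) / (126.0 − 0.039078·12.4)
α = (5.979 − 3.51) / (126.0 − 0.4846) = 2.469/125.5 = 0.01967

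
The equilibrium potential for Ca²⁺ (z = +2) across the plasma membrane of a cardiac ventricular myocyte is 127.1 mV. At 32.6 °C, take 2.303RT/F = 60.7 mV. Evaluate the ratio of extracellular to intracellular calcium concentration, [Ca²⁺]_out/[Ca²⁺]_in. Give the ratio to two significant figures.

log₁₀([out]/[in]) = E·z/(60.7) = 127.1 × 2 / 60.7 = 4.1878
[out]/[in] = 10^(4.1878) = 1.541e+04

15000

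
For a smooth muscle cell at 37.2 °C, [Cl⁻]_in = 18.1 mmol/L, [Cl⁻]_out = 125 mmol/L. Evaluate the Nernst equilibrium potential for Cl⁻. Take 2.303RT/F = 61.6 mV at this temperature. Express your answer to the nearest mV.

E = (61.6/z) · log₁₀([Cl⁻]_out/[Cl⁻]_in) with z = -1.
For an anion, dividing by z = -1 reverses the sign.
= (61.6/-1) · log₁₀(125/18.1) = -61.60 · log₁₀(6.906)
= -61.60 · (0.8392) = -51.70 mV

-52 mV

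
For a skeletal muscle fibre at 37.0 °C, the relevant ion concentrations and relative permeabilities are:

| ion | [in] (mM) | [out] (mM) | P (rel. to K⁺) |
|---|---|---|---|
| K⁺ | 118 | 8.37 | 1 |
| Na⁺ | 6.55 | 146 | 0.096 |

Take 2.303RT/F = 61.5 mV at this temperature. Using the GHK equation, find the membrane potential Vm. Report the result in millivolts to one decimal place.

Vm = 61.5 · log₁₀[(Σ P·[cation]ₒ + Σ P·[anion]ᵢ) / (Σ P·[cation]ᵢ + Σ P·[anion]ₒ)]
Numerator = 1×8.37 + 0.096×146 = 22.39
Denominator = 1×118 + 0.096×6.55 = 118.6
Vm = 61.5 · log₁₀(0.18871) = 61.5 × (-0.7242) = -44.54 mV

-44.5 mV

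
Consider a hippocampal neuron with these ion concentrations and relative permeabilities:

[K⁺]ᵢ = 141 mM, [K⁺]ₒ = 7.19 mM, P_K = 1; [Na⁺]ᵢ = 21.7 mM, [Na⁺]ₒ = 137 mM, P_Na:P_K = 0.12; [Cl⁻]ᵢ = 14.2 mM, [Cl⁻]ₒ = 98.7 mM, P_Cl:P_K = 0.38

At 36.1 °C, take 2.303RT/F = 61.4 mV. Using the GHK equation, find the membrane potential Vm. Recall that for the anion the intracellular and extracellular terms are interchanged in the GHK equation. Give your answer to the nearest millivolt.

-49 mV

Vm = 61.4 · log₁₀[(Σ P·[cation]ₒ + Σ P·[anion]ᵢ) / (Σ P·[cation]ᵢ + Σ P·[anion]ₒ)]
Numerator = 1×7.19 + 0.12×137 + 0.38×14.2 = 29.03
Denominator = 1×141 + 0.12×21.7 + 0.38×98.7 = 181.1
Vm = 61.4 · log₁₀(0.16027) = 61.4 × (-0.7952) = -48.82 mV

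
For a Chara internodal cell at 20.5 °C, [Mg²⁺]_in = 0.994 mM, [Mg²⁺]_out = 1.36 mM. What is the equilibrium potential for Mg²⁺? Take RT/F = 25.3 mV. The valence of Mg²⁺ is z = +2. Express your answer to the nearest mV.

4 mV

E = (25.3/z) · ln([Mg²⁺]_out/[Mg²⁺]_in) with z = +2.
= (25.3/2) · ln(1.36/0.994) = 12.65 · ln(1.368)
= 12.65 · (0.3135) = 3.97 mV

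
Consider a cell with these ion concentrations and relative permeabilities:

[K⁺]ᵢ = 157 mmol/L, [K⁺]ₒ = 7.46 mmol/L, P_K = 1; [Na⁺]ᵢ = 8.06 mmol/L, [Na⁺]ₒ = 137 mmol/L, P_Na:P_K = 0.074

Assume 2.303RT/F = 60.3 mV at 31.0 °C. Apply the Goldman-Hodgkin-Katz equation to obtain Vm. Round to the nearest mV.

-57 mV

Vm = 60.3 · log₁₀[(Σ P·[cation]ₒ + Σ P·[anion]ᵢ) / (Σ P·[cation]ᵢ + Σ P·[anion]ₒ)]
Numerator = 1×7.46 + 0.074×137 = 17.6
Denominator = 1×157 + 0.074×8.06 = 157.6
Vm = 60.3 · log₁₀(0.11166) = 60.3 × (-0.9521) = -57.41 mV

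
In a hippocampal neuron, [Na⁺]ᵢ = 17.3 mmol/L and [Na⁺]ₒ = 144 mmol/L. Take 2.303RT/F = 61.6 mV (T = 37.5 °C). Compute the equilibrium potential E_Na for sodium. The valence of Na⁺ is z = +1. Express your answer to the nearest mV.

E = (61.6/z) · log₁₀([Na⁺]_out/[Na⁺]_in) with z = +1.
= (61.6/1) · log₁₀(144/17.3) = 61.60 · log₁₀(8.324)
= 61.60 · (0.9203) = 56.69 mV

57 mV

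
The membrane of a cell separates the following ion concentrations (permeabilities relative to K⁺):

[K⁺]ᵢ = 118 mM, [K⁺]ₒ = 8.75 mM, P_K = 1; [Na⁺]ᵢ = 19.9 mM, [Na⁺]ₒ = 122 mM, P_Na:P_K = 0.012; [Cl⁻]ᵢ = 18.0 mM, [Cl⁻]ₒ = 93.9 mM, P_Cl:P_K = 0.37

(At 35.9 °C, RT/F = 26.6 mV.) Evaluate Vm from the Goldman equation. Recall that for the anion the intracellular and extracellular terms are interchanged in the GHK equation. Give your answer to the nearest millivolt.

Vm = 26.6 · ln[(Σ P·[cation]ₒ + Σ P·[anion]ᵢ) / (Σ P·[cation]ᵢ + Σ P·[anion]ₒ)]
Numerator = 1×8.75 + 0.012×122 + 0.37×18.0 = 16.87
Denominator = 1×118 + 0.012×19.9 + 0.37×93.9 = 153
Vm = 26.6 · ln(0.1103) = 26.6 × (-2.2045) = -58.64 mV

-59 mV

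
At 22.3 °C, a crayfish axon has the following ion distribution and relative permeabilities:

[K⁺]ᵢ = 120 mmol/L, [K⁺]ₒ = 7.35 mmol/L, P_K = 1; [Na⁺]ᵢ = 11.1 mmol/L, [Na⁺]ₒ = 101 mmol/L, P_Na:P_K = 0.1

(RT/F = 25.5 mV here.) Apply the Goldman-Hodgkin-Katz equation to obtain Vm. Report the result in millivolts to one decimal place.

Vm = 25.5 · ln[(Σ P·[cation]ₒ + Σ P·[anion]ᵢ) / (Σ P·[cation]ᵢ + Σ P·[anion]ₒ)]
Numerator = 1×7.35 + 0.1×101 = 17.45
Denominator = 1×120 + 0.1×11.1 = 121.1
Vm = 25.5 · ln(0.14408) = 25.5 × (-1.9374) = -49.40 mV

-49.4 mV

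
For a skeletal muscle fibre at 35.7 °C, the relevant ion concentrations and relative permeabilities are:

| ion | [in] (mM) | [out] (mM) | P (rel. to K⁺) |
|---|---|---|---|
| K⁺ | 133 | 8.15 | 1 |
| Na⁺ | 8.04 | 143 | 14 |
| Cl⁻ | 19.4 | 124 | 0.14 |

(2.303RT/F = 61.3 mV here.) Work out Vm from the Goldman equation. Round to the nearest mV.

54 mV

Vm = 61.3 · log₁₀[(Σ P·[cation]ₒ + Σ P·[anion]ᵢ) / (Σ P·[cation]ᵢ + Σ P·[anion]ₒ)]
Numerator = 1×8.15 + 14×143 + 0.14×19.4 = 2013
Denominator = 1×133 + 14×8.04 + 0.14×124 = 262.9
Vm = 61.3 · log₁₀(7.6558) = 61.3 × (0.8840) = 54.19 mV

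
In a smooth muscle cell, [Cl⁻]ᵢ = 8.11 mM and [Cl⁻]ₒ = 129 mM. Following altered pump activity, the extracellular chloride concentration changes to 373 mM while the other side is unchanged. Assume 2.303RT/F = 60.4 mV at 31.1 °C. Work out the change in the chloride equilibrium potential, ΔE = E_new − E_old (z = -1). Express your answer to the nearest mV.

-28 mV

E_old = (60.4/-1)·log₁₀(129/8.11) = -72.57 mV
E_new = (60.4/-1)·log₁₀(373/8.11) = -100.43 mV
ΔE = -100.43 − (-72.57) = -27.85 mV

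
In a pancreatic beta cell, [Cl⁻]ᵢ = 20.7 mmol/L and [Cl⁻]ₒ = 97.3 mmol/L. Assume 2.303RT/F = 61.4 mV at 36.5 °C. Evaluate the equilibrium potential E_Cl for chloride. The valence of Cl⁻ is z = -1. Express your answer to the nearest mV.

E = (61.4/z) · log₁₀([Cl⁻]_out/[Cl⁻]_in) with z = -1.
For an anion, dividing by z = -1 reverses the sign.
= (61.4/-1) · log₁₀(97.3/20.7) = -61.40 · log₁₀(4.7)
= -61.40 · (0.6721) = -41.27 mV

-41 mV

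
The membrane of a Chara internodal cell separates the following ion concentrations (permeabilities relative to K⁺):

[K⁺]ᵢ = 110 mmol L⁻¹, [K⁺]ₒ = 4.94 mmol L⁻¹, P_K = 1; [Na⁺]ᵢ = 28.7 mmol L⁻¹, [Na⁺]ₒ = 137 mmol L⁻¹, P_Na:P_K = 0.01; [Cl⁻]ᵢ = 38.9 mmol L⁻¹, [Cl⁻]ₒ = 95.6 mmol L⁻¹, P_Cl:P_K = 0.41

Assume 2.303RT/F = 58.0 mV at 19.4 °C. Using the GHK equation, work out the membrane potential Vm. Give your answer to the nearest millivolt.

-48 mV

Vm = 58.0 · log₁₀[(Σ P·[cation]ₒ + Σ P·[anion]ᵢ) / (Σ P·[cation]ᵢ + Σ P·[anion]ₒ)]
Numerator = 1×4.94 + 0.01×137 + 0.41×38.9 = 22.26
Denominator = 1×110 + 0.01×28.7 + 0.41×95.6 = 149.5
Vm = 58.0 · log₁₀(0.14891) = 58.0 × (-0.8271) = -47.97 mV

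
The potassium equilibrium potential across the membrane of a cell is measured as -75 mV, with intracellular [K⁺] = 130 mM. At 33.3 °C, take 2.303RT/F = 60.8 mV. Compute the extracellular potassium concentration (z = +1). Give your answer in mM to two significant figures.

Nernst: E = (60.8/1) · log₁₀([out]/[in]), so log₁₀([out]/[in]) = -75.0 × 1 / 60.8 = -1.2336.
[out]/[in] = 10^(-1.2336) = 0.0584.
[out] = 0.0584 × 130 = 7.593 mM.

7.6 mM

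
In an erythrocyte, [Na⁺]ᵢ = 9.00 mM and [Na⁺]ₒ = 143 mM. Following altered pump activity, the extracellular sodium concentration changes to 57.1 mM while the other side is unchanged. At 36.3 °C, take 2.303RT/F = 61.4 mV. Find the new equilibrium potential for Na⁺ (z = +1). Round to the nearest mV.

After the shift: [Na⁺]_out = 57.1, [Na⁺]_in = 9.00 mM.
E_new = (61.4/1)·log₁₀(57.1/9.00) = 61.40 · (0.8024) = 49.27 mV

49 mV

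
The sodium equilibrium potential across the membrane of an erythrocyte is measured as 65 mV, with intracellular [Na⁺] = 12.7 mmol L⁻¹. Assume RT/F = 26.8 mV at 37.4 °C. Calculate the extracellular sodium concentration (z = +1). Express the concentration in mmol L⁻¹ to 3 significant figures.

144 mmol L⁻¹

Nernst: E = (26.8/1) · ln([out]/[in]), so ln([out]/[in]) = 65.0 × 1 / 26.8 = 2.4254.
[out]/[in] = e^(2.4254) = 11.31.
[out] = 11.31 × 12.7 = 143.6 mmol L⁻¹.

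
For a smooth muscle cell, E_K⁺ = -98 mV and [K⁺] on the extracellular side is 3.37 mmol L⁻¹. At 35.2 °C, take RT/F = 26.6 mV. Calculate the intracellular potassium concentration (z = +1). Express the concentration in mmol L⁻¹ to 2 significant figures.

Nernst: E = (26.6/1) · ln([out]/[in]), so ln([out]/[in]) = -98.0 × 1 / 26.6 = -3.6842.
[out]/[in] = e^(-3.6842) = 0.02512.
[in] = 3.37 / 0.02512 = 134.2 mmol L⁻¹.

130 mmol L⁻¹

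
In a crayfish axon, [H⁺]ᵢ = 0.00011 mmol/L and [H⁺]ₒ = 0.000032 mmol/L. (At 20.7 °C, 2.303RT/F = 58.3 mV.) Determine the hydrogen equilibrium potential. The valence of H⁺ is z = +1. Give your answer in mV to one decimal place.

-31.3 mV

E = (58.3/z) · log₁₀([H⁺]_out/[H⁺]_in) with z = +1.
= (58.3/1) · log₁₀(0.000032/0.00011) = 58.30 · log₁₀(0.2909)
= 58.30 · (-0.5362) = -31.26 mV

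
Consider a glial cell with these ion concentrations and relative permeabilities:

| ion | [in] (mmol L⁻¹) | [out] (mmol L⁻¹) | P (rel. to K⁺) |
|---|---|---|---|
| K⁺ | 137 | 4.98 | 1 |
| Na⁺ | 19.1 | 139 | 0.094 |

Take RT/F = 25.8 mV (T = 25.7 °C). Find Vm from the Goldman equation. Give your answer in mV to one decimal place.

Vm = 25.8 · ln[(Σ P·[cation]ₒ + Σ P·[anion]ᵢ) / (Σ P·[cation]ᵢ + Σ P·[anion]ₒ)]
Numerator = 1×4.98 + 0.094×139 = 18.05
Denominator = 1×137 + 0.094×19.1 = 138.8
Vm = 25.8 · ln(0.13002) = 25.8 × (-2.0401) = -52.63 mV

-52.6 mV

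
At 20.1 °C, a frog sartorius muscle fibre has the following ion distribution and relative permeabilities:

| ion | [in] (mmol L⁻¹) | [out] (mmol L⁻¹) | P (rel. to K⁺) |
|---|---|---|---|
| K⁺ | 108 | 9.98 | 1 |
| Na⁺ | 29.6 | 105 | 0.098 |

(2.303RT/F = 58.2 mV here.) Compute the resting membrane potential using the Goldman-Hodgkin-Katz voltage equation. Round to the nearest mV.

-43 mV

Vm = 58.2 · log₁₀[(Σ P·[cation]ₒ + Σ P·[anion]ᵢ) / (Σ P·[cation]ᵢ + Σ P·[anion]ₒ)]
Numerator = 1×9.98 + 0.098×105 = 20.27
Denominator = 1×108 + 0.098×29.6 = 110.9
Vm = 58.2 · log₁₀(0.18278) = 58.2 × (-0.7381) = -42.96 mV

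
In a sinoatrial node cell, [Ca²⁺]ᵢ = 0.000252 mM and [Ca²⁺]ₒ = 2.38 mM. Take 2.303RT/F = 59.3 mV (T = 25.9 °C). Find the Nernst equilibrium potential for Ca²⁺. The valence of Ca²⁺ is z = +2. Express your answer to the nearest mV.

E = (59.3/z) · log₁₀([Ca²⁺]_out/[Ca²⁺]_in) with z = +2.
= (59.3/2) · log₁₀(2.38/0.000252) = 29.65 · log₁₀(9444)
= 29.65 · (3.9752) = 117.86 mV

118 mV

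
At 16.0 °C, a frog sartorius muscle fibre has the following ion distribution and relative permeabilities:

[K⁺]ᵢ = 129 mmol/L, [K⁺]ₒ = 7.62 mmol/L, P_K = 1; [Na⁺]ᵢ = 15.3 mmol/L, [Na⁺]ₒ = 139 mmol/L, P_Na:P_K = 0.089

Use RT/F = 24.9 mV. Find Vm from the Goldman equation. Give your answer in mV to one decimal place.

-46.7 mV

Vm = 24.9 · ln[(Σ P·[cation]ₒ + Σ P·[anion]ᵢ) / (Σ P·[cation]ᵢ + Σ P·[anion]ₒ)]
Numerator = 1×7.62 + 0.089×139 = 19.99
Denominator = 1×129 + 0.089×15.3 = 130.4
Vm = 24.9 · ln(0.15335) = 24.9 × (-1.8750) = -46.69 mV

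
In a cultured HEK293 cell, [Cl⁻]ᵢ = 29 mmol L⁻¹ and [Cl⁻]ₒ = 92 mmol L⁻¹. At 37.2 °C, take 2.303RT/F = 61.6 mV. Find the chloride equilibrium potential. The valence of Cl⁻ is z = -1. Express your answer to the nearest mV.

E = (61.6/z) · log₁₀([Cl⁻]_out/[Cl⁻]_in) with z = -1.
For an anion, dividing by z = -1 reverses the sign.
= (61.6/-1) · log₁₀(92/29) = -61.60 · log₁₀(3.172)
= -61.60 · (0.5014) = -30.89 mV

-31 mV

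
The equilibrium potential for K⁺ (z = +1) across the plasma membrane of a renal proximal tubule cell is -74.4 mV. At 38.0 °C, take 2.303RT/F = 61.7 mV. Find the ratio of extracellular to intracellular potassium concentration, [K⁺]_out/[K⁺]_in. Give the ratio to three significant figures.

log₁₀([out]/[in]) = E·z/(61.7) = -74.4 × 1 / 61.7 = -1.2058
[out]/[in] = 10^(-1.2058) = 0.06225

0.0623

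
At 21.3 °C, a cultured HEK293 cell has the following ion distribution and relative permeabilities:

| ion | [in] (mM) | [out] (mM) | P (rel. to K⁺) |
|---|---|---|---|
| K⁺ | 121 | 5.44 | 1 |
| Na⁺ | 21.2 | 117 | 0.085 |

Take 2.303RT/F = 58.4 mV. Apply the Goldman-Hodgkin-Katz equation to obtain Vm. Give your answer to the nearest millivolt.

Vm = 58.4 · log₁₀[(Σ P·[cation]ₒ + Σ P·[anion]ᵢ) / (Σ P·[cation]ᵢ + Σ P·[anion]ₒ)]
Numerator = 1×5.44 + 0.085×117 = 15.39
Denominator = 1×121 + 0.085×21.2 = 122.8
Vm = 58.4 · log₁₀(0.12528) = 58.4 × (-0.9021) = -52.68 mV

-53 mV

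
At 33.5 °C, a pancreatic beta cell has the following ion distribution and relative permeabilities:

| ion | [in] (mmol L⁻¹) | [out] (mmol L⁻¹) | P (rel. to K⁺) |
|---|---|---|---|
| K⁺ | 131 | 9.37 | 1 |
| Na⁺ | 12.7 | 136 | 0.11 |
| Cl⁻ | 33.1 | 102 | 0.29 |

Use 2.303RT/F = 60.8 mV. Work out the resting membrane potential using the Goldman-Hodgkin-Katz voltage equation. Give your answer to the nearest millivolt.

-41 mV

Vm = 60.8 · log₁₀[(Σ P·[cation]ₒ + Σ P·[anion]ᵢ) / (Σ P·[cation]ᵢ + Σ P·[anion]ₒ)]
Numerator = 1×9.37 + 0.11×136 + 0.29×33.1 = 33.93
Denominator = 1×131 + 0.11×12.7 + 0.29×102 = 162
Vm = 60.8 · log₁₀(0.20947) = 60.8 × (-0.6789) = -41.28 mV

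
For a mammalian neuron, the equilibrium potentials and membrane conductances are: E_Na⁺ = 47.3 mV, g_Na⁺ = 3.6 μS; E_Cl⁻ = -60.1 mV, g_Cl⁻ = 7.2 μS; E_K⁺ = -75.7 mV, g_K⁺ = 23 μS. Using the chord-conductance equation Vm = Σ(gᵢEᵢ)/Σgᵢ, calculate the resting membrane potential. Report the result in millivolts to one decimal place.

-59.3 mV

Σ gᵢEᵢ = 3.6·(47.3) + 7.2·(-60.1) + 23·(-75.7) = -2003.54
Σ gᵢ = 3.6 + 7.2 + 23 = 33.8
Vm = -2003.54 / 33.8 = -59.28 mV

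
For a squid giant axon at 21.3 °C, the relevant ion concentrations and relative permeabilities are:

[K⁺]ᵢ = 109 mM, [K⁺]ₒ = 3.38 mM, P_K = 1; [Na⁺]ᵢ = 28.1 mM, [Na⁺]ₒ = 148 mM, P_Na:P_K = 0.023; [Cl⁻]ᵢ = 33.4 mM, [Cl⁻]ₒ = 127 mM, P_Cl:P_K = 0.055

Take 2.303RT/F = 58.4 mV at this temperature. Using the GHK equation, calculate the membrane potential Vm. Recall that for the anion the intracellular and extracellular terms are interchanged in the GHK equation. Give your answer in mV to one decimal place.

Vm = 58.4 · log₁₀[(Σ P·[cation]ₒ + Σ P·[anion]ᵢ) / (Σ P·[cation]ᵢ + Σ P·[anion]ₒ)]
Numerator = 1×3.38 + 0.023×148 + 0.055×33.4 = 8.621
Denominator = 1×109 + 0.023×28.1 + 0.055×127 = 116.6
Vm = 58.4 · log₁₀(0.073917) = 58.4 × (-1.1313) = -66.07 mV

-66.1 mV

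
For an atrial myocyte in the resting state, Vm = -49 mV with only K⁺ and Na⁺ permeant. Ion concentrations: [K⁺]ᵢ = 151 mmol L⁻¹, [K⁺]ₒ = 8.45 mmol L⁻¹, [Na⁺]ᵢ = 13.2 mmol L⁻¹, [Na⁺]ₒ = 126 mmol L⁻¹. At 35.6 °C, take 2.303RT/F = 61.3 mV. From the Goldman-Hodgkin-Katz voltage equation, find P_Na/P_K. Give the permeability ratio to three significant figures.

Let α = P_Na/P_K. GHK: Vm = 61.3·log₁₀[(Kₒ + α·Naₒ)/(Kᵢ + α·Naᵢ)].
10^(Vm/61.3) = 10^(-49.0/61.3) = 0.15873
So 0.15873·(Kᵢ + α·Naᵢ) = Kₒ + α·Naₒ → α = (0.15873·151.0 − 8.45) / (126.0 − 0.15873·13.2)
α = (23.97 − 8.45) / (126.0 − 2.095) = 15.52/123.9 = 0.1252

0.125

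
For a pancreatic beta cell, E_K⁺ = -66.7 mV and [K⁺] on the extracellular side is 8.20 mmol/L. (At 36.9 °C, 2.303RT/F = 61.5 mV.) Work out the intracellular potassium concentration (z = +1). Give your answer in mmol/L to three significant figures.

99.6 mmol/L

Nernst: E = (61.5/1) · log₁₀([out]/[in]), so log₁₀([out]/[in]) = -66.7 × 1 / 61.5 = -1.0846.
[out]/[in] = 10^(-1.0846) = 0.08231.
[in] = 8.20 / 0.08231 = 99.62 mmol/L.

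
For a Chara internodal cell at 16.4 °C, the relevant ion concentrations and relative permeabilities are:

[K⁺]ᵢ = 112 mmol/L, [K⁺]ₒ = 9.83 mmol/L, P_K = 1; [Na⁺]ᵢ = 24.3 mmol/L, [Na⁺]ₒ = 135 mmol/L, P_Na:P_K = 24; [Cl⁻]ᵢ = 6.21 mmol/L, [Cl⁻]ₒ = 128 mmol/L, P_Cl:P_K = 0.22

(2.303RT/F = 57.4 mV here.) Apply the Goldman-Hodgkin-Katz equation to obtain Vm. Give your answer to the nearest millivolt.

37 mV

Vm = 57.4 · log₁₀[(Σ P·[cation]ₒ + Σ P·[anion]ᵢ) / (Σ P·[cation]ᵢ + Σ P·[anion]ₒ)]
Numerator = 1×9.83 + 24×135 + 0.22×6.21 = 3251
Denominator = 1×112 + 24×24.3 + 0.22×128 = 723.4
Vm = 57.4 · log₁₀(4.4946) = 57.4 × (0.6527) = 37.46 mV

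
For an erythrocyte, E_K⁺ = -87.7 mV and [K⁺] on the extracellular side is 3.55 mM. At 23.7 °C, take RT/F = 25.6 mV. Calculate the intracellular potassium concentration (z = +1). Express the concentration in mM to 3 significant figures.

Nernst: E = (25.6/1) · ln([out]/[in]), so ln([out]/[in]) = -87.7 × 1 / 25.6 = -3.4258.
[out]/[in] = e^(-3.4258) = 0.03252.
[in] = 3.55 / 0.03252 = 109.2 mM.

109 mM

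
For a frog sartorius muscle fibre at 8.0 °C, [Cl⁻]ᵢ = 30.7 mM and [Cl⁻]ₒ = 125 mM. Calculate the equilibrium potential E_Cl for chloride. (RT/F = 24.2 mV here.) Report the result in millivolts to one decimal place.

E = (24.2/z) · ln([Cl⁻]_out/[Cl⁻]_in) with z = -1.
For an anion, dividing by z = -1 reverses the sign.
= (24.2/-1) · ln(125/30.7) = -24.20 · ln(4.072)
= -24.20 · (1.4041) = -33.98 mV

-34.0 mV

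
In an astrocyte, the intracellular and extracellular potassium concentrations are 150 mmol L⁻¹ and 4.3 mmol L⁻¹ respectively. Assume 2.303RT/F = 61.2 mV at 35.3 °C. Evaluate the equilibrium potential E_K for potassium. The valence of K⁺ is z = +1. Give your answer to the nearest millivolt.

E = (61.2/z) · log₁₀([K⁺]_out/[K⁺]_in) with z = +1.
= (61.2/1) · log₁₀(4.3/150) = 61.20 · log₁₀(0.02867)
= 61.20 · (-1.5426) = -94.41 mV

-94 mV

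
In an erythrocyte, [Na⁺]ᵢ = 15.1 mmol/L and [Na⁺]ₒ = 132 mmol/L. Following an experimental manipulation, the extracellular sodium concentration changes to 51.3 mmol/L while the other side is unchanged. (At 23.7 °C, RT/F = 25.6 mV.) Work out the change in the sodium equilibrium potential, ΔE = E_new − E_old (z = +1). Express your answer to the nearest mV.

E_old = (25.6/1)·ln(132/15.1) = 55.50 mV
E_new = (25.6/1)·ln(51.3/15.1) = 31.31 mV
ΔE = 31.31 − (55.50) = -24.19 mV

-24 mV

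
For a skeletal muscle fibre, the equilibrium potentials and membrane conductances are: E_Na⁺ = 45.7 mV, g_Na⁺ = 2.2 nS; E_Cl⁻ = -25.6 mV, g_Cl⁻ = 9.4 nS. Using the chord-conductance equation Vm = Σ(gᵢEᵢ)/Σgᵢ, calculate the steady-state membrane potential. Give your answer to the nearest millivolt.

-12 mV

Σ gᵢEᵢ = 2.2·(45.7) + 9.4·(-25.6) = -140.10
Σ gᵢ = 2.2 + 9.4 = 11.6
Vm = -140.10 / 11.6 = -12.08 mV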